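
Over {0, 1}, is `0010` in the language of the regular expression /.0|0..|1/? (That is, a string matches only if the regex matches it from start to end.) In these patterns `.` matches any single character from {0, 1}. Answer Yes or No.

No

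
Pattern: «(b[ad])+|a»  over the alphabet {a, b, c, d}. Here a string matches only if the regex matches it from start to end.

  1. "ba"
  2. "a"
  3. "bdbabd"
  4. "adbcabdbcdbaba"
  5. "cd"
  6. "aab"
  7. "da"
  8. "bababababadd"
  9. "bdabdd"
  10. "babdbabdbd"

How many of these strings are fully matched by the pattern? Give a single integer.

4

1 → match
2 → match
3 → match
4 → no match
5 → no match
6 → no match
7 → no match
8 → no match
9 → no match
10 → match
Total matched: 4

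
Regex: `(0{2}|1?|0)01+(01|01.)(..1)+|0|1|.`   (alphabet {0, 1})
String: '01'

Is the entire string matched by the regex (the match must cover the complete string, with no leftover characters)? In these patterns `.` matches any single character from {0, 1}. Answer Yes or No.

No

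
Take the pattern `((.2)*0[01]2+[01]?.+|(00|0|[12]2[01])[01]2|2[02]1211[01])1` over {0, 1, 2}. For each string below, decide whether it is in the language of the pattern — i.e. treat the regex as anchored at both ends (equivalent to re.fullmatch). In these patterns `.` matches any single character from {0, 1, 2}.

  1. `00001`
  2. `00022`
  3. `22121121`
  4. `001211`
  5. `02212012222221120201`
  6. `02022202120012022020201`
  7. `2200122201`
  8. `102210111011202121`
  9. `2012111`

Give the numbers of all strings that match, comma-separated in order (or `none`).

1 → no match
2 → no match — must end with `1`
3 → no match
4 → no match
5 → no match
6 → no match
7 → no match
8 → no match
9 → no match

none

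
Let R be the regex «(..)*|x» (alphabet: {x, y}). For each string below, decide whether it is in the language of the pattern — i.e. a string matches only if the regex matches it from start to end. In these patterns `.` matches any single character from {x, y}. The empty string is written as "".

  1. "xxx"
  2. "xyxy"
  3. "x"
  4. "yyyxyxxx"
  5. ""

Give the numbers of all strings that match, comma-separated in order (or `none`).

2, 3, 4, 5

1 → no match
2 → match
3 → match
4 → match
5 → match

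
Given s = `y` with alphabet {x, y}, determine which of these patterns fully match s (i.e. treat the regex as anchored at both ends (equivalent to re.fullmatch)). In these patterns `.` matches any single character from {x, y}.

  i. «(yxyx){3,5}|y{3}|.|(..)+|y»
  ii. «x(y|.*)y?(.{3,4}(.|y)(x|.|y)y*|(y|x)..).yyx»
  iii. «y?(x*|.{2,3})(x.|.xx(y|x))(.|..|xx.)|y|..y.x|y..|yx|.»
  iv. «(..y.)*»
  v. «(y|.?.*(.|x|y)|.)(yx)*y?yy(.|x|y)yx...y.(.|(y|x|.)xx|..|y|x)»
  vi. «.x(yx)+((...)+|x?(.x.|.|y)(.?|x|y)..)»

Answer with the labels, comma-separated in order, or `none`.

i → match
ii → no match — must start with `x`
iii → match
iv → no match
v → no match
vi → no match

i, iii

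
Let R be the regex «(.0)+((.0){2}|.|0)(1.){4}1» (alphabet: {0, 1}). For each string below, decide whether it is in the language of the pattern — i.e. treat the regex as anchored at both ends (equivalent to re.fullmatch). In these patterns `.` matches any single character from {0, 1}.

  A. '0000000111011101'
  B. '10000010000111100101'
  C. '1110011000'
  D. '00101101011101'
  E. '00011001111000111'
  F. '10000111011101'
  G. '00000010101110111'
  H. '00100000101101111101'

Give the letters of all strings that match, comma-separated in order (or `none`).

A → match
B → no match
C. '1110011000' → no match — must end with '1'
D → match
E → no match
F → match
G → match
H → match

A, D, F, G, H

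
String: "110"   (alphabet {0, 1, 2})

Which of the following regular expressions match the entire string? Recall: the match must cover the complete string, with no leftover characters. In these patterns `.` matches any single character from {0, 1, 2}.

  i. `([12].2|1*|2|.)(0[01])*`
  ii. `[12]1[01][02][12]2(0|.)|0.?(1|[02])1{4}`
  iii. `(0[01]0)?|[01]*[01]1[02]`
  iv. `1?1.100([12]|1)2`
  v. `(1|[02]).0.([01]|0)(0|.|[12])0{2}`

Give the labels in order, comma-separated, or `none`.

i → no match
ii → no match
iii → match
iv → no match — must end with "2"
v → no match

iii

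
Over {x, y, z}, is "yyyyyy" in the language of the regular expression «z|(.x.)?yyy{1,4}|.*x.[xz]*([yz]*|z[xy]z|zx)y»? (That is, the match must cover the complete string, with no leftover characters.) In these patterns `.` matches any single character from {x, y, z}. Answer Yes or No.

Yes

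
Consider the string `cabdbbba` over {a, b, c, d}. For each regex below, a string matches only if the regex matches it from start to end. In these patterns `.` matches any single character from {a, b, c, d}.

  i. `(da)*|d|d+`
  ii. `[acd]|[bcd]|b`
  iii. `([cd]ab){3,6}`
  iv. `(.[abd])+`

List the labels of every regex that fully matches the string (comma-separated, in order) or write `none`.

i → no match
ii → no match
iii → no match — must end with `ab`
iv → match

iv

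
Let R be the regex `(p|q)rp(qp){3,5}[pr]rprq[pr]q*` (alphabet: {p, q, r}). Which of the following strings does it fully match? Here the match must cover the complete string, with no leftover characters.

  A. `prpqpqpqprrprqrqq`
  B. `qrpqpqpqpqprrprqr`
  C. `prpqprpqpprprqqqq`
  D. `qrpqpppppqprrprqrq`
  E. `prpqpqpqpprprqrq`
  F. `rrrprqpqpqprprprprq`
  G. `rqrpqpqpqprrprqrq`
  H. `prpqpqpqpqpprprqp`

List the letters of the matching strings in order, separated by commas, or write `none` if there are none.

A → match
B → match
C → no match
D → no match
E → match
F → no match
G → no match
H → match

A, B, E, H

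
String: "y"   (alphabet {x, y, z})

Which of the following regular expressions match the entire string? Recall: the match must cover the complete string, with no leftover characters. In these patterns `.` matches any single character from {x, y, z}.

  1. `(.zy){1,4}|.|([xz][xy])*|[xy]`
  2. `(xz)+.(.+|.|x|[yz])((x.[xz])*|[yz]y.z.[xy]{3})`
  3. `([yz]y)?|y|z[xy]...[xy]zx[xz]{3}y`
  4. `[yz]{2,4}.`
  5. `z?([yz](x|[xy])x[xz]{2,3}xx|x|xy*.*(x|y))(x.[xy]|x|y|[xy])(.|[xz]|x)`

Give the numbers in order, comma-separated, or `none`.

1, 3

1 → match
2 → no match — must start with "xz"
3 → match
4 → no match
5 → no match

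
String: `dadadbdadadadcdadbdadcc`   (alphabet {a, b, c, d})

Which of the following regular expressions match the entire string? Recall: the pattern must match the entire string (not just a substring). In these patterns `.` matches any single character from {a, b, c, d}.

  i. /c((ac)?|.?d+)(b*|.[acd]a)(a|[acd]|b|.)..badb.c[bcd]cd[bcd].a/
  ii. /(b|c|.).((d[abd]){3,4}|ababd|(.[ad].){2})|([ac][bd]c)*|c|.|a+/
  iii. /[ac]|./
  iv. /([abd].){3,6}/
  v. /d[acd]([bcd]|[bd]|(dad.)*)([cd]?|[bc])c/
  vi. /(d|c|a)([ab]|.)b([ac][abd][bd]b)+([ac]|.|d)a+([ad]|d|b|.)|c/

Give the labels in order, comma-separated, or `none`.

i → no match — must start with `c`
ii → no match
iii → no match
iv → no match
v → match
vi → no match

v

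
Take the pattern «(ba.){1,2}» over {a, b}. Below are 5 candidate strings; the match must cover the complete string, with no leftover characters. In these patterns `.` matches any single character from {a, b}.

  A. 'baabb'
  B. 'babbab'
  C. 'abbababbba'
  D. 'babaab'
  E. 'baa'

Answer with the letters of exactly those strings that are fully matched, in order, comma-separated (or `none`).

A → no match
B → match
C → no match — must start with 'ba'
D → no match
E → match

B, E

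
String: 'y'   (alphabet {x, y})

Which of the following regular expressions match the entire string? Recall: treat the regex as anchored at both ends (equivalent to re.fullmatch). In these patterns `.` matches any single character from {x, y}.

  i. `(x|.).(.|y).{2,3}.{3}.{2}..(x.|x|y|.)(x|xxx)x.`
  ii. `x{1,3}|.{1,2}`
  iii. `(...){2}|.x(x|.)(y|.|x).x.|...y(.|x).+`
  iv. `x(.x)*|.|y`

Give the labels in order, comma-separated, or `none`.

i → no match
ii → match
iii → no match
iv → match

ii, iv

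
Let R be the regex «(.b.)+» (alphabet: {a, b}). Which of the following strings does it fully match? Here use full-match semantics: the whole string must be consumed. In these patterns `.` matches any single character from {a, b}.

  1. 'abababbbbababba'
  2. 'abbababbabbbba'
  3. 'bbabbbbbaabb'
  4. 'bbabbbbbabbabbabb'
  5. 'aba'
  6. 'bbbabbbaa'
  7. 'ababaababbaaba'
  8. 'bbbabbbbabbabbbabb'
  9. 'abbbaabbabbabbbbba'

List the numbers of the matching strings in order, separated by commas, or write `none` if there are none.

3, 5, 8

1 → no match
2 → no match
3 → match
4 → no match
5 → match
6 → no match
7 → no match
8 → match
9 → no match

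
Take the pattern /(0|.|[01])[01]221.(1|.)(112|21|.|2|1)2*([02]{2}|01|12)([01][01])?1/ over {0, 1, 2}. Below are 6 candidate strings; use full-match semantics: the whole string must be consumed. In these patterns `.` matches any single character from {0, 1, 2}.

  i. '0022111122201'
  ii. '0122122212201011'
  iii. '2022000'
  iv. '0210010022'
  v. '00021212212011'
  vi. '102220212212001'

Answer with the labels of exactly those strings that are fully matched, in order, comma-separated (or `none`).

i → match
ii → match
iii → no match — must end with '1'
iv → no match — must end with '1'
v → no match
vi → no match

i, ii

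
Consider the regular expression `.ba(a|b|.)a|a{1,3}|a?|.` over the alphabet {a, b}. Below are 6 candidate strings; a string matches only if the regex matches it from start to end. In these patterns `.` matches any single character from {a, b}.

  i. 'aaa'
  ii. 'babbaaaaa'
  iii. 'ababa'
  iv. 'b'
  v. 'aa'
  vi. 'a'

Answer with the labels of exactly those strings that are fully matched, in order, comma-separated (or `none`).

i, iii, iv, v, vi

i → match
ii → no match
iii → match
iv → match
v → match
vi → match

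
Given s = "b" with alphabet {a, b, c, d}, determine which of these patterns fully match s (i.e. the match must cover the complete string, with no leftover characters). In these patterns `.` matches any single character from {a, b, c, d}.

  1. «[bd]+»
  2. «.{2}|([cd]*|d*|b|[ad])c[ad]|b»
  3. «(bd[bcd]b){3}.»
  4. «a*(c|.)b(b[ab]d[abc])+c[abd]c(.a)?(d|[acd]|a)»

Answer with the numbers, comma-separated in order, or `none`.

1, 2

1 → match
2 → match
3 → no match — must start with "bd"
4 → no match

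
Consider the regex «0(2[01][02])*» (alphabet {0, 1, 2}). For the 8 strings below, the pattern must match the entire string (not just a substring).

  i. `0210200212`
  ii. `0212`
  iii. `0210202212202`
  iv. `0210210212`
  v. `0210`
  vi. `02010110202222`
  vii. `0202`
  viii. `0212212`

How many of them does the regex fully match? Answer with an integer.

7

i. `0210200212` → match
ii. `0212` → match
iii → match
iv. `0210210212` → match
v. `0210` → match
vi → no match
vii. `0202` → match
viii. `0212212` → match
Total matched: 7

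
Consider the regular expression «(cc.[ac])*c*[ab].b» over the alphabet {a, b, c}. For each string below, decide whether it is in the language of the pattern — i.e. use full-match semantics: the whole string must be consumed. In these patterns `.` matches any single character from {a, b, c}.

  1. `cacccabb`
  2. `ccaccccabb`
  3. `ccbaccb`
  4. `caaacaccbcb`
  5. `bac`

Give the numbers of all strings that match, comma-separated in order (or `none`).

1 → no match
2 → match
3 → no match
4 → no match
5 → no match — must end with `b`

2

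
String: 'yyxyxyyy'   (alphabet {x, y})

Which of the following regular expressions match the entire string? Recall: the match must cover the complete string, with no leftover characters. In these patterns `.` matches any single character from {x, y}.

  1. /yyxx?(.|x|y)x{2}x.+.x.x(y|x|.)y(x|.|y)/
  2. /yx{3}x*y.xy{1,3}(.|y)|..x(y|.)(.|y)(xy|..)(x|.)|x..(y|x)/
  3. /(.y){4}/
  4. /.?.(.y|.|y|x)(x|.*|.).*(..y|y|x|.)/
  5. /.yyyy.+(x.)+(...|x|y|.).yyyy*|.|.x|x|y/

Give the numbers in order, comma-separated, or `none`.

1 → no match
2 → match
3 → match
4 → match
5 → no match

2, 3, 4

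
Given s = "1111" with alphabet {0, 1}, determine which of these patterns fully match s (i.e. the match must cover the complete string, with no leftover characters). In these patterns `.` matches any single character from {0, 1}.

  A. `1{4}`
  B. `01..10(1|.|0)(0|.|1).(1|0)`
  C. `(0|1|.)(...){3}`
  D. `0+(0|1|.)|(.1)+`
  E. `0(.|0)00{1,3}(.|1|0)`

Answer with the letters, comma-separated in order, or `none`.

A → match
B → no match — must start with "01"
C → no match
D → match
E → no match — must start with "0"

A, D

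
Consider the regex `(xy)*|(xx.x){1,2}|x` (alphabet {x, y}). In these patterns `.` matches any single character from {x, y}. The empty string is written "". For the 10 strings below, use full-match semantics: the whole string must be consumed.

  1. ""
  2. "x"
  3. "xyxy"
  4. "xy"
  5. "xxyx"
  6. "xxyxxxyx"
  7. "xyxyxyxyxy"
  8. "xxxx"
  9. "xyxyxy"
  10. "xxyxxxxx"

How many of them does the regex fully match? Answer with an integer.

10

1. "" → match
2. "x" → match
3. "xyxy" → match
4. "xy" → match
5. "xxyx" → match
6. "xxyxxxyx" → match
7. "xyxyxyxyxy" → match
8. "xxxx" → match
9. "xyxyxy" → match
10. "xxyxxxxx" → match
Total matched: 10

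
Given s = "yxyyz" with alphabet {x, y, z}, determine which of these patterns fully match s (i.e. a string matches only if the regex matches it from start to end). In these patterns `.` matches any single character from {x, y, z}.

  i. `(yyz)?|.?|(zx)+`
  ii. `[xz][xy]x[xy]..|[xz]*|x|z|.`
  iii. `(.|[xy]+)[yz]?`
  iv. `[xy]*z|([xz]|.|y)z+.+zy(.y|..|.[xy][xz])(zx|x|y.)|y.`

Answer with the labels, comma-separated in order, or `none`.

i → no match
ii → no match
iii → match
iv → match

iii, iv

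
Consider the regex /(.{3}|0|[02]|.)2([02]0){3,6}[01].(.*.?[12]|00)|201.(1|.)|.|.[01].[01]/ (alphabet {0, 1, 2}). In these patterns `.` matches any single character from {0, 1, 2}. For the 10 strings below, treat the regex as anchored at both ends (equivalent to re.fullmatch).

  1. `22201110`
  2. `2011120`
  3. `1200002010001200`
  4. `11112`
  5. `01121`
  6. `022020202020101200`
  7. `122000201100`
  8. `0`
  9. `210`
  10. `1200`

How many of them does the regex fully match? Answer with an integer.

2

1 → no match
2 → no match
3 → no match
4 → no match
5 → no match
6 → no match
7 → match
8 → match
9 → no match
10 → no match
Total matched: 2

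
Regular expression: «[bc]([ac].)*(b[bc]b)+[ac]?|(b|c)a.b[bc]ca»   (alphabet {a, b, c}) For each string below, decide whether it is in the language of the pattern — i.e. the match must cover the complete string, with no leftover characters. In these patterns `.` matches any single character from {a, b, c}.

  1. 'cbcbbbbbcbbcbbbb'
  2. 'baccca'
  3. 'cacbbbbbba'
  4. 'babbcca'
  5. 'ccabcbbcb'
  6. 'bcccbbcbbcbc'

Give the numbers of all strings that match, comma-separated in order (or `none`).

1, 3, 4, 5, 6

1 → match
2 → no match
3 → match
4 → match
5 → match
6 → match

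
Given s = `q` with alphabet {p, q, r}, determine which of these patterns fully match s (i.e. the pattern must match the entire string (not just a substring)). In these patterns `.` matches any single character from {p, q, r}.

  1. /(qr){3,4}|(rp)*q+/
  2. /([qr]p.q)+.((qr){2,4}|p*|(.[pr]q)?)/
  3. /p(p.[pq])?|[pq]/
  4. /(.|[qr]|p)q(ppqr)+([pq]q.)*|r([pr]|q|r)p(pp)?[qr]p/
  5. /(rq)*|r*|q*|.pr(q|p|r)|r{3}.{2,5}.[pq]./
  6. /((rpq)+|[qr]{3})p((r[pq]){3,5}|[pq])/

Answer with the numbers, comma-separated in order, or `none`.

1, 3, 5

1 → match
2 → no match
3 → match
4 → no match
5 → match
6 → no match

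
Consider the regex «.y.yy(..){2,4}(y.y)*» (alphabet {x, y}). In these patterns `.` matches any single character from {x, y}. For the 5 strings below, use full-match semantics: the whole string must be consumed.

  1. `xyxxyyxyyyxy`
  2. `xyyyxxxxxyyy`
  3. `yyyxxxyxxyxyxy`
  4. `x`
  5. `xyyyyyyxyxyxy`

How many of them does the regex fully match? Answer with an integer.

1

1 → no match
2 → no match
3 → no match
4 → no match
5 → match
Total matched: 1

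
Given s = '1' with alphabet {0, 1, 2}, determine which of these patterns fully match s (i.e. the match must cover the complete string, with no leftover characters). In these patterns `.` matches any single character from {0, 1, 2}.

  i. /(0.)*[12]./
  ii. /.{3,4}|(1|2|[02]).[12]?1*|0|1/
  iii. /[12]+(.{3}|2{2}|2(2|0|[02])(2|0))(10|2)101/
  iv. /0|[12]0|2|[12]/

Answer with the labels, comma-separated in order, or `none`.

i → no match
ii → match
iii → no match — must end with '101'
iv → match

ii, iv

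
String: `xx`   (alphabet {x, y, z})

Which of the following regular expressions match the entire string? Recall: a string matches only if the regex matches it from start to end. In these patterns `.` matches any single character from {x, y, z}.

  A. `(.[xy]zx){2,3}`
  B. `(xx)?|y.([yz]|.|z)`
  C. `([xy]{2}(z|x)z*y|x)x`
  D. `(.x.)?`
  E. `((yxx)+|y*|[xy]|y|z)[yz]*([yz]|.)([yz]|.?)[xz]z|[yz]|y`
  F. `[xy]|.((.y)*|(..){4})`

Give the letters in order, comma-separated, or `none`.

A → no match — must end with `zx`
B → match
C → match
D → no match
E → no match
F → no match

B, C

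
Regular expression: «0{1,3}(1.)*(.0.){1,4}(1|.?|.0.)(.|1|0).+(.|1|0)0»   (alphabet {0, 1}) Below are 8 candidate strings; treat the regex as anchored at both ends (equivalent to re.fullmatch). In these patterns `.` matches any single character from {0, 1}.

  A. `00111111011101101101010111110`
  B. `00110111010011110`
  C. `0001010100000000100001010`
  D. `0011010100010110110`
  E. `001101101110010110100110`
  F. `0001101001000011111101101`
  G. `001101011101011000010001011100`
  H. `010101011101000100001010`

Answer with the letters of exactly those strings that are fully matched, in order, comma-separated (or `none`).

C, H

A → no match
B → no match
C → match
D → no match
E → no match
F → no match — must end with `0`
G → no match
H → match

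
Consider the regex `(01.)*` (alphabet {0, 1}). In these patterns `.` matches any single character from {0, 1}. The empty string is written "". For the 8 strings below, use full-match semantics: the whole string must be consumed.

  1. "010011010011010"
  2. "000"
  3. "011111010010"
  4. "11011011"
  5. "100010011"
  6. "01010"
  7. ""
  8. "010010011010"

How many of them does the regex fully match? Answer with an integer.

1 → match
2. "000" → no match
3. "011111010010" → no match
4. "11011011" → no match
5. "100010011" → no match
6. "01010" → no match
7. "" → match
8. "010010011010" → match
Total matched: 3

3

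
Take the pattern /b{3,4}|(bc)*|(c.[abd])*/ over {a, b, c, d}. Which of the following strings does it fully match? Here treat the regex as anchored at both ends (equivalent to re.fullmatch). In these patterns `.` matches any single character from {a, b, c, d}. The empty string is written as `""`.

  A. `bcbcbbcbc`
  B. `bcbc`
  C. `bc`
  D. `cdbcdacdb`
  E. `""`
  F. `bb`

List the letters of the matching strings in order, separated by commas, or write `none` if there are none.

A → no match
B → match
C → match
D → match
E → match
F → no match

B, C, D, E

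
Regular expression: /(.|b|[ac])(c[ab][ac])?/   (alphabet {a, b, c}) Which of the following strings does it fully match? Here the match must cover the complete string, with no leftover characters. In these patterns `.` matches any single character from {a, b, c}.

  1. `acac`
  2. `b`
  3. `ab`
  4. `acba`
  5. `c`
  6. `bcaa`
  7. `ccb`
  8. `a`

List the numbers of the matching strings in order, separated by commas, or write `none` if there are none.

1, 2, 4, 5, 6, 8

1. `acac` → match
2. `b` → match
3. `ab` → no match
4. `acba` → match
5. `c` → match
6. `bcaa` → match
7. `ccb` → no match
8. `a` → match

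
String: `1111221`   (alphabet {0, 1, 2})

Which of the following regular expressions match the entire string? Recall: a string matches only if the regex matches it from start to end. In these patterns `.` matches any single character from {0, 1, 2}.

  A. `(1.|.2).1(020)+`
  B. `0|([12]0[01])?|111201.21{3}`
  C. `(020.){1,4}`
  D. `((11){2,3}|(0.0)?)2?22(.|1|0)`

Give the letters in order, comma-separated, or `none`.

D

A → no match — must end with `020`
B → no match
C → no match — must start with `020`
D → match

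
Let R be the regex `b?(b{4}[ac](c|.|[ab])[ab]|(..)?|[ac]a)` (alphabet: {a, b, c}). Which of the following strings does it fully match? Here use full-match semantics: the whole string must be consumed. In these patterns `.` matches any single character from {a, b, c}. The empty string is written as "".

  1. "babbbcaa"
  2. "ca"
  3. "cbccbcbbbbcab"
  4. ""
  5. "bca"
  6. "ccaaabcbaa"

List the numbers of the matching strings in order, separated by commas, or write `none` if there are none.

2, 4, 5

1 → no match
2 → match
3 → no match
4 → match
5 → match
6 → no match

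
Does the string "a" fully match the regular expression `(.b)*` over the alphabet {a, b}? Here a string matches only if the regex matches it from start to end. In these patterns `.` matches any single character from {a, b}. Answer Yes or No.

No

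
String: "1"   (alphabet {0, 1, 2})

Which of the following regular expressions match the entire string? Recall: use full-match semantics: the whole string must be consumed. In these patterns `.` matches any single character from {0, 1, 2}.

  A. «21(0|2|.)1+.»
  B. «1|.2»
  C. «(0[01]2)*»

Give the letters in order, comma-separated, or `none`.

A → no match — must start with "21"
B → match
C → no match

B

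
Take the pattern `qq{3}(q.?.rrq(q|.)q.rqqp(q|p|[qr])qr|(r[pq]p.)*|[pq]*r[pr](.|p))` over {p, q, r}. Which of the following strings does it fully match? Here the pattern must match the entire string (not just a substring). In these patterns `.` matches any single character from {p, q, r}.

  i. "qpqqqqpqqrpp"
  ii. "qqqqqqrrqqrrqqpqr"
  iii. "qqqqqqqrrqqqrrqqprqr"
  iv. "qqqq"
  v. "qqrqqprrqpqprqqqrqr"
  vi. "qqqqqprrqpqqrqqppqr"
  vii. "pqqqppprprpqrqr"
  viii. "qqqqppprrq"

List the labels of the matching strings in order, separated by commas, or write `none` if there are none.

iii, iv, vi, viii

i. "qpqqqqpqqrpp" → no match — must start with "qq"
ii → no match
iii → match
iv. "qqqq" → match
v → no match
vi → match
vii → no match — must start with "qq"
viii. "qqqqppprrq" → match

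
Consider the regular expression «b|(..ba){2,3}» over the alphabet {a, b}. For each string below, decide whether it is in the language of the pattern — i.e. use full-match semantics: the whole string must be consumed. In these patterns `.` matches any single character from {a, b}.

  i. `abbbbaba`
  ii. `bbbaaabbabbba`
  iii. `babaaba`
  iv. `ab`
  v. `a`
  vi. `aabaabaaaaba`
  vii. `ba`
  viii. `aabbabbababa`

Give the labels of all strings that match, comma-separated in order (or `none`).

i → no match
ii → no match
iii → no match
iv → no match
v → no match
vi → no match
vii → no match
viii → no match

none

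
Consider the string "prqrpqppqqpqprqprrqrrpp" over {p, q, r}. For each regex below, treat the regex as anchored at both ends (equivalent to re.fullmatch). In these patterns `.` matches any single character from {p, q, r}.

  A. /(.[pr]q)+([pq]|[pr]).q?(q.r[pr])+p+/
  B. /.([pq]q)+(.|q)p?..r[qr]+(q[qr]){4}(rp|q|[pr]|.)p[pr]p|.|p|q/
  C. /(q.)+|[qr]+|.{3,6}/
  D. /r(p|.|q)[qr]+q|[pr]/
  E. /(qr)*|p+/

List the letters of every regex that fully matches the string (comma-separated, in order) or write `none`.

A → match
B → no match
C → no match
D → no match
E → no match

A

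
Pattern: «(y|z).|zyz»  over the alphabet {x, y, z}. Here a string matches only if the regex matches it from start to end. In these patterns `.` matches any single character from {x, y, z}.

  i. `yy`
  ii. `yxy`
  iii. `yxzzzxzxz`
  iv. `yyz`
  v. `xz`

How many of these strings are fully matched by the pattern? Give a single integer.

1

i → match
ii → no match
iii → no match
iv → no match
v → no match
Total matched: 1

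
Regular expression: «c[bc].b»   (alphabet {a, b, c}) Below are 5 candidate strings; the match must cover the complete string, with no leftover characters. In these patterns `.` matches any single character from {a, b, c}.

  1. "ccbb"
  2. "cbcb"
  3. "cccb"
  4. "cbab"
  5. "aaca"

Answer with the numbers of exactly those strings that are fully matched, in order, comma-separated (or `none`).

1 → match
2 → match
3 → match
4 → match
5 → no match — must start with "c"

1, 2, 3, 4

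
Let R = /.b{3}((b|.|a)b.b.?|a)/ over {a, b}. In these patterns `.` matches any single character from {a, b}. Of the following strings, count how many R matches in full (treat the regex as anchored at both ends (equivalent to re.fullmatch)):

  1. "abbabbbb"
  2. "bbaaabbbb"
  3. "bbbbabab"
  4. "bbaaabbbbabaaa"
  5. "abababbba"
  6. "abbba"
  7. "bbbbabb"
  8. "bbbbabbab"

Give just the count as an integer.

2

1 → no match
2 → no match
3 → match
4 → no match
5 → no match
6 → match
7 → no match
8 → no match
Total matched: 2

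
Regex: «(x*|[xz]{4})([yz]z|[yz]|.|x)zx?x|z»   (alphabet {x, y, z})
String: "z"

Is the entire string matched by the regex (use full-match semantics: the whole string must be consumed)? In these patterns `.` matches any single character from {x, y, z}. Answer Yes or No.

Yes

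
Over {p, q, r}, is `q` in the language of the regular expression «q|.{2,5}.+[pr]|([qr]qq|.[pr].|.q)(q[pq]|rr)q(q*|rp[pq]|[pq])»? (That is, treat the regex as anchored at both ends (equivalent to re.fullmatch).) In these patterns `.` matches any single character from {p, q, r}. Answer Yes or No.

Yes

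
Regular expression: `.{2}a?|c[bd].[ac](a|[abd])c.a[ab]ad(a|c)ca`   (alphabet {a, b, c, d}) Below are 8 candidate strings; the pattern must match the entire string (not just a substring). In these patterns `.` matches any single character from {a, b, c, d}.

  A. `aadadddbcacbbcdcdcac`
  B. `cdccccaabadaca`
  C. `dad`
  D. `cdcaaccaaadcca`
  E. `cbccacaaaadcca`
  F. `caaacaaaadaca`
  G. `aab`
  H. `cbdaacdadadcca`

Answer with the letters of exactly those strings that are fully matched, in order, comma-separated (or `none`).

A → no match
B → no match
C. `dad` → no match
D → match
E → match
F → no match
G. `aab` → no match
H → no match

D, E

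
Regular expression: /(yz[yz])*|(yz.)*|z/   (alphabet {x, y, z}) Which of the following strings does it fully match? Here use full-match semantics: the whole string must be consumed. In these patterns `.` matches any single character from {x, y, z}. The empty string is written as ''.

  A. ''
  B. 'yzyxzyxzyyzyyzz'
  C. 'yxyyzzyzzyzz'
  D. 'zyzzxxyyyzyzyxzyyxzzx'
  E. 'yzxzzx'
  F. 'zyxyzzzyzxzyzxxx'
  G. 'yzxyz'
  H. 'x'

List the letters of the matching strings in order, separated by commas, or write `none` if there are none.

A

A. '' → match
B → no match
C. 'yxyyzzyzzyzz' → no match
D → no match
E. 'yzxzzx' → no match
F → no match
G. 'yzxyz' → no match
H. 'x' → no match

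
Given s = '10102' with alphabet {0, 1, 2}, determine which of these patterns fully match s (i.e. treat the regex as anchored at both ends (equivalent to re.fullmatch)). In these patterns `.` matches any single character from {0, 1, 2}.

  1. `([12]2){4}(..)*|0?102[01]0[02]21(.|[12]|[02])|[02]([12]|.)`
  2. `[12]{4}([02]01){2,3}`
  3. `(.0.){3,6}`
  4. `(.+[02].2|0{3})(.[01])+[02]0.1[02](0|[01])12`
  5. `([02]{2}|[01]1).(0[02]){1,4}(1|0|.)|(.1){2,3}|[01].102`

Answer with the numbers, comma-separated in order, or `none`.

5

1 → no match
2 → no match — must end with '01'
3 → no match
4 → no match — must end with '12'
5 → match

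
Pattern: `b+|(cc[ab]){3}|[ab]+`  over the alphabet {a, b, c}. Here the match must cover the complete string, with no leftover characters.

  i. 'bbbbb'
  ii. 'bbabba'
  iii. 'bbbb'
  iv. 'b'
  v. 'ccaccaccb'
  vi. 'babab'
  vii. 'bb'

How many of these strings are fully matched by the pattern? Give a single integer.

7

i → match
ii → match
iii → match
iv → match
v → match
vi → match
vii → match
Total matched: 7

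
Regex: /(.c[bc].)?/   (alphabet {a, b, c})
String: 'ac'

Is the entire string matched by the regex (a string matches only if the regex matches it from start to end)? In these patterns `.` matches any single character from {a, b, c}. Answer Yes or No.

No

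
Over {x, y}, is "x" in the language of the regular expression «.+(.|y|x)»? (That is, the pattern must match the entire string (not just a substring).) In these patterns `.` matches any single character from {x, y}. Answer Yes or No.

No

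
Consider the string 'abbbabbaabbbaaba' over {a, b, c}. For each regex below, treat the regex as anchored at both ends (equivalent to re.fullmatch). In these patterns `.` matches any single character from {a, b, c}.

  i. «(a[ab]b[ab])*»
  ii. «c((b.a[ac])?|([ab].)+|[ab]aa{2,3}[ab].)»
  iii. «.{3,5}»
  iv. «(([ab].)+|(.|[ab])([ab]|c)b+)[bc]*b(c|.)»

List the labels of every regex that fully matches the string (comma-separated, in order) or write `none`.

i, iv

i → match
ii → no match — must start with 'c'
iii → no match
iv → match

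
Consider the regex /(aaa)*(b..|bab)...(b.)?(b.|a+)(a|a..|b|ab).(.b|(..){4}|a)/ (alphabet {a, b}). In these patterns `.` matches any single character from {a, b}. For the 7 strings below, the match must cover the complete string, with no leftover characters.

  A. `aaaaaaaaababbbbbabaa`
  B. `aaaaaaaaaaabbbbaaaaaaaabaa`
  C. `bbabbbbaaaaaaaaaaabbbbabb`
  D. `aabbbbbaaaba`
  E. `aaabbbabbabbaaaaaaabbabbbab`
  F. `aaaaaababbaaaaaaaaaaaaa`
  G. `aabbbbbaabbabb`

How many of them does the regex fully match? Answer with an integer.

A → match
B → no match
C → match
D → no match
E → no match
F → match
G → no match
Total matched: 3

3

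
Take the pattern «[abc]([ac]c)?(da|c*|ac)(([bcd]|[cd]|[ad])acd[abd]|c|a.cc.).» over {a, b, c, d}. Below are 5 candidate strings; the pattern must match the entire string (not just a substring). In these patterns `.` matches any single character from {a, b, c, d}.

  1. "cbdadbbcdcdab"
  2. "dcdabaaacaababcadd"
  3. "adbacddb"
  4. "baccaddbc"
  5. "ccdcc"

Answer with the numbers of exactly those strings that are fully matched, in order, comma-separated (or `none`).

1 → no match
2 → no match
3 → no match
4 → no match
5 → no match

none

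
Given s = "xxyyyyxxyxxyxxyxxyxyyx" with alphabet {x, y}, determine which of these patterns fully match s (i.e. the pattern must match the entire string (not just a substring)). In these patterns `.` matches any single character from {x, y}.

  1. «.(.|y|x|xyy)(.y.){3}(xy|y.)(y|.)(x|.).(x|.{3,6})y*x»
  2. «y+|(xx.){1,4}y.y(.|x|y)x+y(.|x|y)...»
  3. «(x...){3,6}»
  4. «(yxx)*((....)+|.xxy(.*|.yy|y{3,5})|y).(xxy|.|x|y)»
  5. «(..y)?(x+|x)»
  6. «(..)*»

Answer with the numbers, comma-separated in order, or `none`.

1 → match
2 → no match
3 → no match
4 → match
5 → no match
6 → match

1, 4, 6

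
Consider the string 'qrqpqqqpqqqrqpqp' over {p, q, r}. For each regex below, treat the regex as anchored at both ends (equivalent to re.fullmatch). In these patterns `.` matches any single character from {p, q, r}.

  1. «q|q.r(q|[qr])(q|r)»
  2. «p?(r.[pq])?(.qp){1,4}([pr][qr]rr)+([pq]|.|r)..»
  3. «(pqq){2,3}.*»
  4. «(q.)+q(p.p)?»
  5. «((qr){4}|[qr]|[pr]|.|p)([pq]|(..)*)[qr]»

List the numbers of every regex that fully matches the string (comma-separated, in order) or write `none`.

4

1 → no match
2 → no match
3 → no match — must start with 'pqq'
4 → match
5 → no match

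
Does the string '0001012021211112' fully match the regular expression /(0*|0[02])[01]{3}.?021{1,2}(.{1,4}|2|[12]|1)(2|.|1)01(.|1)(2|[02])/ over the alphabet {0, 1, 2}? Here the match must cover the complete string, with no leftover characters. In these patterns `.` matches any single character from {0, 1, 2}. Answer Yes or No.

No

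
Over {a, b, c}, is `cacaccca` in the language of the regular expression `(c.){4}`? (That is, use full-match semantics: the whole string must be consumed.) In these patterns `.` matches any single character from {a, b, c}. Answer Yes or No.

Yes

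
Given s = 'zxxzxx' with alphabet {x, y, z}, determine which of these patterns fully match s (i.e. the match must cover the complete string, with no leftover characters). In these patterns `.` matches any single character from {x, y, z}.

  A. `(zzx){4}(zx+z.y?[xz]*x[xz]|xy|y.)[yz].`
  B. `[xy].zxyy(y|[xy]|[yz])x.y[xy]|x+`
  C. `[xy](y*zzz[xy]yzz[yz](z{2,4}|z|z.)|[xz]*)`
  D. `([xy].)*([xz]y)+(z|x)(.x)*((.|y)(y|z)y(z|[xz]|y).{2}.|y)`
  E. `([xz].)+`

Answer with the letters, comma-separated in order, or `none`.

E

A → no match — must start with 'zzx'
B → no match
C → no match
D → no match
E → match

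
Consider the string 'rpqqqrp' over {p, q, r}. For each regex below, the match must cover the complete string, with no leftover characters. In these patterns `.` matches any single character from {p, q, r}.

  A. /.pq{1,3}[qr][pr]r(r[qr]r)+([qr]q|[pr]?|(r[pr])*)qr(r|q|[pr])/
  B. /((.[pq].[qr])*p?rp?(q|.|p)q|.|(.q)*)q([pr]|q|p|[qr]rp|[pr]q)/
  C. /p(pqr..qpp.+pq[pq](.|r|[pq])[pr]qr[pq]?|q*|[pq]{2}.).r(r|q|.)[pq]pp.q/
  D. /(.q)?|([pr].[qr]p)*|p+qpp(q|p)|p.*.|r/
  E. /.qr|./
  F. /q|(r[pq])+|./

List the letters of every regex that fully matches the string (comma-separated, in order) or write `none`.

B

A → no match
B → match
C → no match — must start with 'p'
D → no match
E → no match
F → no match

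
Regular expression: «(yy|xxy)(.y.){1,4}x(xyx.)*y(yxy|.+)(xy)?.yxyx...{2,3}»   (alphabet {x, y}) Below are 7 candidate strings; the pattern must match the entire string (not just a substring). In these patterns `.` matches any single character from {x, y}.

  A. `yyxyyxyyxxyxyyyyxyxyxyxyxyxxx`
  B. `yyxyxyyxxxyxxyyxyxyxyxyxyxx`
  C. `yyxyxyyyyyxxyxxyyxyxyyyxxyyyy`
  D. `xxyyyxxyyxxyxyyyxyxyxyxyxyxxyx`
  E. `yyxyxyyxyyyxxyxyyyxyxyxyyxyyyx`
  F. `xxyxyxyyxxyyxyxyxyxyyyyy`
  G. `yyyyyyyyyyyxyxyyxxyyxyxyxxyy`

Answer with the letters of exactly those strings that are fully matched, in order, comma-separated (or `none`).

A, B, D, F, G

A → match
B → match
C → no match
D → match
E → no match
F → match
G → match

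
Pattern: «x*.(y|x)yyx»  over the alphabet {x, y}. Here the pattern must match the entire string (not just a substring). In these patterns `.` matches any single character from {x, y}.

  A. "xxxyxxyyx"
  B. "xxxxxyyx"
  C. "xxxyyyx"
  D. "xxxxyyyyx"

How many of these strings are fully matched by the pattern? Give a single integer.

3

A → no match
B → match
C → match
D → match
Total matched: 3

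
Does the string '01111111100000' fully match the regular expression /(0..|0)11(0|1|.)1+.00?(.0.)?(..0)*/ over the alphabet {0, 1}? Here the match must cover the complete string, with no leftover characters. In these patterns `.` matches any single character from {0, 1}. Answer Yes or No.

Yes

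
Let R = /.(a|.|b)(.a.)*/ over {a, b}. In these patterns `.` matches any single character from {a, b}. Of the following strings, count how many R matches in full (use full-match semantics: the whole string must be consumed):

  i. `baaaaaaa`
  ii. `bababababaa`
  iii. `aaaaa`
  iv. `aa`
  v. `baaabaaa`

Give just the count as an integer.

4

i → match
ii → no match
iii → match
iv → match
v → match
Total matched: 4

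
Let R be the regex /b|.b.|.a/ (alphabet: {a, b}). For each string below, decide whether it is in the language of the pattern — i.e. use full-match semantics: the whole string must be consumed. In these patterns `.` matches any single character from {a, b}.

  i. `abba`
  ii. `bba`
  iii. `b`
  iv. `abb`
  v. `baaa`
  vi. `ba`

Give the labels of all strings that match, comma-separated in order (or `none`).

i → no match
ii → match
iii → match
iv → match
v → no match
vi → match

ii, iii, iv, vi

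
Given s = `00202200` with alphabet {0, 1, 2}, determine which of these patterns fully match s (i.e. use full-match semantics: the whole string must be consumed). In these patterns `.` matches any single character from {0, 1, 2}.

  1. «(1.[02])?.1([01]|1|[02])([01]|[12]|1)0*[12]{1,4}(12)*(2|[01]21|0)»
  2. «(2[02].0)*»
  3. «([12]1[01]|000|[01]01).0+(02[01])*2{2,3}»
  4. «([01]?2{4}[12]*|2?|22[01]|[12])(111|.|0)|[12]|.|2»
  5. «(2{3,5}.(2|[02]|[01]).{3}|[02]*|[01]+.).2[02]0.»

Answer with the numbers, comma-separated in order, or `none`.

1 → no match
2 → no match
3 → no match — must end with `2`
4 → no match
5 → match

5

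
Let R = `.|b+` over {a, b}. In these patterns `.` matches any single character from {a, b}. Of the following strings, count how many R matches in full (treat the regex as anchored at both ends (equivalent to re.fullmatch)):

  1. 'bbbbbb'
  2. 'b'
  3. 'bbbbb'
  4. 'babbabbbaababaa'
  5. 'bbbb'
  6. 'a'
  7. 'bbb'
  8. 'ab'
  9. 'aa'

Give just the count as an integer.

6

1. 'bbbbbb' → match
2. 'b' → match
3. 'bbbbb' → match
4 → no match
5. 'bbbb' → match
6. 'a' → match
7. 'bbb' → match
8. 'ab' → no match
9. 'aa' → no match
Total matched: 6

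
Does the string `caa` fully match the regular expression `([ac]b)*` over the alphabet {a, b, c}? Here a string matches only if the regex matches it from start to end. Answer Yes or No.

No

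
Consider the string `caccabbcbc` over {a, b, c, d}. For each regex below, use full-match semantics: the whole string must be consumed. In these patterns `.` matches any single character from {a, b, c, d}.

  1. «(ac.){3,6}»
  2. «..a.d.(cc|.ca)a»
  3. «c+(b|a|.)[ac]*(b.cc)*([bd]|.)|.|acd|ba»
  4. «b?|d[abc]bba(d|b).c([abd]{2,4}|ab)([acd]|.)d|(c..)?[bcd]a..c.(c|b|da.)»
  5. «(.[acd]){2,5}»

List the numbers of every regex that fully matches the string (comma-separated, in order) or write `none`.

1 → no match — must start with `ac`
2 → no match — must end with `a`
3 → no match
4 → match
5 → no match

4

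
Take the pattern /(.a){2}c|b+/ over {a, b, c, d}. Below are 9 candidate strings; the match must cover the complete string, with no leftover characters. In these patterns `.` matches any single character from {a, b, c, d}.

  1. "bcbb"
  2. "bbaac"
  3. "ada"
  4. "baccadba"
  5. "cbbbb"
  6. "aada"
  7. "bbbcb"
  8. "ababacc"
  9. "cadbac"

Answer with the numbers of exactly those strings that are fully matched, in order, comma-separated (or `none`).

none

1. "bcbb" → no match
2. "bbaac" → no match
3. "ada" → no match
4. "baccadba" → no match
5. "cbbbb" → no match
6. "aada" → no match
7. "bbbcb" → no match
8. "ababacc" → no match
9. "cadbac" → no match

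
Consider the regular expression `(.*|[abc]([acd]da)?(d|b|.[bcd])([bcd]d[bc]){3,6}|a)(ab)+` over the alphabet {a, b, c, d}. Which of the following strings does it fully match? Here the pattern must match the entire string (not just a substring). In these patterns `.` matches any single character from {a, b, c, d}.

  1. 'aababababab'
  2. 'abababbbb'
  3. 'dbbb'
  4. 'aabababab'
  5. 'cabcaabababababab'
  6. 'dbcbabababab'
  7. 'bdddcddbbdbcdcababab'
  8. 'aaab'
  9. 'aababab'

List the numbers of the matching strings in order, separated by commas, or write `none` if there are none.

1, 4, 5, 6, 7, 8, 9

1 → match
2 → no match — must end with 'ab'
3 → no match — must end with 'ab'
4 → match
5 → match
6 → match
7 → match
8 → match
9 → match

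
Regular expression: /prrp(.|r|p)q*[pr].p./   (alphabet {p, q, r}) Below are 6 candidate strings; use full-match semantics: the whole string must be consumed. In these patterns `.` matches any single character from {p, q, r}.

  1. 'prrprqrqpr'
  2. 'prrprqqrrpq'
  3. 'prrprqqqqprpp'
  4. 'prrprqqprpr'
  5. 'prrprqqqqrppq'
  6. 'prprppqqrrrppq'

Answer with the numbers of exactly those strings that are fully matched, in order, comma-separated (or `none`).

1, 2, 3, 4, 5

1 → match
2 → match
3 → match
4 → match
5 → match
6 → no match — must start with 'prrp'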